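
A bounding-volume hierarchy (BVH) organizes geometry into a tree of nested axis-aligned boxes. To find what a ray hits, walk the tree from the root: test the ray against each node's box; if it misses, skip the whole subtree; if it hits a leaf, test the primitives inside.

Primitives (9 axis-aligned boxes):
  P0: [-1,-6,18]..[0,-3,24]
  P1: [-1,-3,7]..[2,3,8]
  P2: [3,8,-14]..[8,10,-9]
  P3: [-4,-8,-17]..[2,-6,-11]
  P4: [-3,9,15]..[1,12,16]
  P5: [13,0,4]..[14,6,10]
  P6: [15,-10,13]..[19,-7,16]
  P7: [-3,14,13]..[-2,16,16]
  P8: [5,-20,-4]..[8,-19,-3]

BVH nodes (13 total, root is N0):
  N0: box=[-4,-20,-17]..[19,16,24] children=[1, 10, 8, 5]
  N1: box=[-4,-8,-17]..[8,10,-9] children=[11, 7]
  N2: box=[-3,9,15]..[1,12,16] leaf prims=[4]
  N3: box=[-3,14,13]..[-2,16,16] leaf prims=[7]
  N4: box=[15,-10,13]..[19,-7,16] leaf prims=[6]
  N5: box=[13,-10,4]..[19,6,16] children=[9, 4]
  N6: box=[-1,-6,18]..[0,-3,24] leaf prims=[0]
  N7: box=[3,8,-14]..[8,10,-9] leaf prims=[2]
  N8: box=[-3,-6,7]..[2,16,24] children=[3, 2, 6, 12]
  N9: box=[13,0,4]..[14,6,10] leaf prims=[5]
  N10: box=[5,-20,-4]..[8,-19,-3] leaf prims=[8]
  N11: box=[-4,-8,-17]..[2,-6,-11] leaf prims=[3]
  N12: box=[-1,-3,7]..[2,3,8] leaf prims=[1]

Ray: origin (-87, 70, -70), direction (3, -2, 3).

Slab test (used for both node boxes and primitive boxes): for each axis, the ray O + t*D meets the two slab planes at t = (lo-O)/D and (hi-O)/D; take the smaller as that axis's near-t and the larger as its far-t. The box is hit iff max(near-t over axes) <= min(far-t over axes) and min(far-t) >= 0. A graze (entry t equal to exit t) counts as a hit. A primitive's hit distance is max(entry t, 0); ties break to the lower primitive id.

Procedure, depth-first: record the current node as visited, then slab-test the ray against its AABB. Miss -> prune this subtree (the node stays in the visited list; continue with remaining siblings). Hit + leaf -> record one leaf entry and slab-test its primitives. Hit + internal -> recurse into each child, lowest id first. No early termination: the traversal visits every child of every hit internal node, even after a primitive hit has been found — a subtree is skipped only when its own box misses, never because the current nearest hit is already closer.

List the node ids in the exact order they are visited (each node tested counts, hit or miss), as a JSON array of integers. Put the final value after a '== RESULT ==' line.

Trace the traversal:
N0 x:[83/3,106/3] y:[27,45] z:[53/3,94/3] -> hit [83/3,94/3], descend [1, 5, 8, 10]
  N1 x:[83/3,95/3] y:[30,39] z:[53/3,61/3] -> miss, prune
  N5 x:[100/3,106/3] y:[32,40] z:[74/3,86/3] -> miss, prune
  N8 x:[28,89/3] y:[27,38] z:[77/3,94/3] -> hit [28,89/3], descend [2, 3, 6, 12]
    N2 x:[28,88/3] y:[29,61/2] z:[85/3,86/3] -> miss, prune
    N3 x:[28,85/3] y:[27,28] z:[83/3,86/3] -> hit [28,28] leaf, test {P7@t=28}
    N6 x:[86/3,29] y:[73/2,38] z:[88/3,94/3] -> miss, prune
    N12 x:[86/3,89/3] y:[67/2,73/2] z:[77/3,26] -> miss, prune
  N10 x:[92/3,95/3] y:[89/2,45] z:[22,67/3] -> miss, prune

9 AABB tests over nodes [0, 1, 5, 8, 2, 3, 6, 12, 10]; 1 leaf entered; closest P7.

== RESULT ==
[0, 1, 5, 8, 2, 3, 6, 12, 10]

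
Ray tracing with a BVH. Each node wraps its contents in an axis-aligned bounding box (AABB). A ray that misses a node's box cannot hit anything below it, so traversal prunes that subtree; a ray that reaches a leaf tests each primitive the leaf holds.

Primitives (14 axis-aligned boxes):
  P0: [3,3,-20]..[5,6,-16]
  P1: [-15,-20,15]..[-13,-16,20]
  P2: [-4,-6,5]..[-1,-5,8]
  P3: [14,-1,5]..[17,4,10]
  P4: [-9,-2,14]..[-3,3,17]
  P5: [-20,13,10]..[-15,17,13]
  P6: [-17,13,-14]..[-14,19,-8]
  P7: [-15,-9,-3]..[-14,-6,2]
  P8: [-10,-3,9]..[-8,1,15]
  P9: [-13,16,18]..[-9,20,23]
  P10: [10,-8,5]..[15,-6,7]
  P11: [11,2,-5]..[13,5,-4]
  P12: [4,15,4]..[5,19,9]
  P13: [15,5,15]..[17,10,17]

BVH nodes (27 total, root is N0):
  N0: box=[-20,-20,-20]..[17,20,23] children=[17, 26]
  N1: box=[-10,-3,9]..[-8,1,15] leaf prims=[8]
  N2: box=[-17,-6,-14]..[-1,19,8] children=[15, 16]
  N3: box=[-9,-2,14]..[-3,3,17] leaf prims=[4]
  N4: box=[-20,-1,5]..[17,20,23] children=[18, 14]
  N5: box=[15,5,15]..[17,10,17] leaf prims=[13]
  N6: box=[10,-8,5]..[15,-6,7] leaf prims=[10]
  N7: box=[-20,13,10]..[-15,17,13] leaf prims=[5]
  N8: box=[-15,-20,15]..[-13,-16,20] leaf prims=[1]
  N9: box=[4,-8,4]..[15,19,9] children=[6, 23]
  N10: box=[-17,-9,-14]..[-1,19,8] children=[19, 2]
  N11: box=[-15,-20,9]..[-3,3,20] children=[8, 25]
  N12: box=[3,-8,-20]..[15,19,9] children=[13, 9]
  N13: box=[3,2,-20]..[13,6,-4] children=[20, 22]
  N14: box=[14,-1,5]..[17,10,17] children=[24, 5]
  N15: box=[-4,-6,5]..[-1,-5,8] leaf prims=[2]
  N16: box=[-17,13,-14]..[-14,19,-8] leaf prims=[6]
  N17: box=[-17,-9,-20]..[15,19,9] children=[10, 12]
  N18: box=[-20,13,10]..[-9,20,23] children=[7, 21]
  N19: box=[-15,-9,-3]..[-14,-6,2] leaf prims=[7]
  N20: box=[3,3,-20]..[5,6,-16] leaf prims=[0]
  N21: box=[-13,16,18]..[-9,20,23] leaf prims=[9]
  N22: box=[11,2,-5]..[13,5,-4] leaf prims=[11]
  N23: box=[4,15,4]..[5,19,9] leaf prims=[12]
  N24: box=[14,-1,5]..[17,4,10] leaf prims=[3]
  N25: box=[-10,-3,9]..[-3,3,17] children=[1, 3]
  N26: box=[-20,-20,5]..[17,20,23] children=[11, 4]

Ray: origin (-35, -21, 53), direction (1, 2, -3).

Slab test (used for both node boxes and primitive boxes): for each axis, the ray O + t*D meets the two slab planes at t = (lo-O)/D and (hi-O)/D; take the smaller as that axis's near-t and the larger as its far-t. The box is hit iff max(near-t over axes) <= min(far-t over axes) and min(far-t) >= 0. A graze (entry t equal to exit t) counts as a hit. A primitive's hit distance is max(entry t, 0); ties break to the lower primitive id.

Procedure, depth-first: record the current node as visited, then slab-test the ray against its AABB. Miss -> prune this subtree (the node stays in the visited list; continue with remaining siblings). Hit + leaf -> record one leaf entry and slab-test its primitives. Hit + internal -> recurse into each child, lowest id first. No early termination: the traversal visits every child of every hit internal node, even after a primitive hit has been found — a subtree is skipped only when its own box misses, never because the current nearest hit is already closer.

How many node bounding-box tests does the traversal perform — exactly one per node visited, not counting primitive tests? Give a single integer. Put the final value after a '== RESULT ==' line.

Trace the traversal:
N0 x:[15,52] y:[1/2,41/2] z:[10,73/3] -> hit [15,41/2], descend [17, 26]
  N17 x:[18,50] y:[6,20] z:[44/3,73/3] -> hit [18,20], descend [10, 12]
    N10 x:[18,34] y:[6,20] z:[15,67/3] -> hit [18,20], descend [2, 19]
      N2 x:[18,34] y:[15/2,20] z:[15,67/3] -> hit [18,20], descend [15, 16]
        N15 x:[31,34] y:[15/2,8] z:[15,16] -> miss, prune
        N16 x:[18,21] y:[17,20] z:[61/3,67/3] -> miss, prune
      N19 x:[20,21] y:[6,15/2] z:[17,56/3] -> miss, prune
    N12 x:[38,50] y:[13/2,20] z:[44/3,73/3] -> miss, prune
  N26 x:[15,52] y:[1/2,41/2] z:[10,16] -> hit [15,16], descend [4, 11]
    N4 x:[15,52] y:[10,41/2] z:[10,16] -> hit [15,16], descend [14, 18]
      N14 x:[49,52] y:[10,31/2] z:[12,16] -> miss, prune
      N18 x:[15,26] y:[17,41/2] z:[10,43/3] -> miss, prune
    N11 x:[20,32] y:[1/2,12] z:[11,44/3] -> miss, prune

order=[0, 17, 10, 2, 15, 16, 19, 12, 26, 4, 14, 18, 11]  |boxes|=13  |leaves|=0  hit=miss

== RESULT ==
13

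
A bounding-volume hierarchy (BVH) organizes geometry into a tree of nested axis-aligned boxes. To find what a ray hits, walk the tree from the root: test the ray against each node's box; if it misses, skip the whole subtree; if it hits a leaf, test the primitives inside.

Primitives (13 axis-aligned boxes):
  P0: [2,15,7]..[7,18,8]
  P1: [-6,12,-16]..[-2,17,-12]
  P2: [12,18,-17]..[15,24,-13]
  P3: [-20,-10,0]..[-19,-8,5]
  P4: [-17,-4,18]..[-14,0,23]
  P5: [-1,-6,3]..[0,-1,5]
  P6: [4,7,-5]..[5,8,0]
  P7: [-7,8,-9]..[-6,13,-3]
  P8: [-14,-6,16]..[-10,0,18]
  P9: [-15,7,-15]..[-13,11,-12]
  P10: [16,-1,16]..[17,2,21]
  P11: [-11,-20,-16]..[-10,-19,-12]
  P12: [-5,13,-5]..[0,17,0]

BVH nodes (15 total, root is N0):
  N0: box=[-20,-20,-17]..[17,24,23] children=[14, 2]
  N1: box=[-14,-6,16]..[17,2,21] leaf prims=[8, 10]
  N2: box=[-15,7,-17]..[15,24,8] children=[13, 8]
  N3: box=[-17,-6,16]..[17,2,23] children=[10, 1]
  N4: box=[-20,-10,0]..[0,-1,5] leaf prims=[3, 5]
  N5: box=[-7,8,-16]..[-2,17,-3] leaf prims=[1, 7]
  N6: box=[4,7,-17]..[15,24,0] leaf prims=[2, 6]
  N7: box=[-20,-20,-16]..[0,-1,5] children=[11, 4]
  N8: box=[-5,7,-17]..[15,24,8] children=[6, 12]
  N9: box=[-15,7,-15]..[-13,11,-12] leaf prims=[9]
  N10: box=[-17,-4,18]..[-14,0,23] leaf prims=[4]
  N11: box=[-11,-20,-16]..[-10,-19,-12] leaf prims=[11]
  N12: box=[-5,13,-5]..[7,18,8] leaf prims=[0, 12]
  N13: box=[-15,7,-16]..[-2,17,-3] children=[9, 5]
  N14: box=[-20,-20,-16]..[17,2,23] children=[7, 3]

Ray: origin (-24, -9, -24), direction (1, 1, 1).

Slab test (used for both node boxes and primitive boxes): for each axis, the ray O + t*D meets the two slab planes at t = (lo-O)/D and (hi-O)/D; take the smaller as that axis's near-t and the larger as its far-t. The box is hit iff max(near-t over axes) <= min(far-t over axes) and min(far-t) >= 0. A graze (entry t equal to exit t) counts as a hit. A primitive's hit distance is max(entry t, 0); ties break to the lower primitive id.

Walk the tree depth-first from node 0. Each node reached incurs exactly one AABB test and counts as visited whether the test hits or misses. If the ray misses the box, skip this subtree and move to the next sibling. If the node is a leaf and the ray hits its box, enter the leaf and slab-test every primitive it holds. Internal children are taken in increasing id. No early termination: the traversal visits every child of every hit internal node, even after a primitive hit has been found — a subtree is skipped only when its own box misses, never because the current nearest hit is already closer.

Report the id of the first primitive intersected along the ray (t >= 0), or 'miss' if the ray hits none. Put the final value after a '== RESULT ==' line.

Trace the traversal:
N0 x:[4,41] y:[-11,33] z:[7,47] -> hit [7,33], descend [2, 14]
  N2 x:[9,39] y:[16,33] z:[7,32] -> hit [16,32], descend [8, 13]
    N8 x:[19,39] y:[16,33] z:[7,32] -> hit [19,32], descend [6, 12]
      N6 x:[28,39] y:[16,33] z:[7,24] -> miss, prune
      N12 x:[19,31] y:[22,27] z:[19,32] -> hit [22,27] leaf, test {P0(miss), P12@t=22}
    N13 x:[9,22] y:[16,26] z:[8,21] -> hit [16,21], descend [5, 9]
      N5 x:[17,22] y:[17,26] z:[8,21] -> hit [17,21] leaf, test {P1(miss), P7@t=17}
      N9 x:[9,11] y:[16,20] z:[9,12] -> miss, prune
  N14 x:[4,41] y:[-11,11] z:[8,47] -> hit [8,11], descend [3, 7]
    N3 x:[7,41] y:[3,11] z:[40,47] -> miss, prune
    N7 x:[4,24] y:[-11,8] z:[8,29] -> hit [8,8], descend [4, 11]
      N4 x:[4,24] y:[-1,8] z:[24,29] -> miss, prune
      N11 x:[13,14] y:[-11,-10] z:[8,12] -> miss, prune

Summary -> nodes [0, 2, 8, 6, 12, 13, 5, 9, 14, 3, 7, 4, 11]; box-tests=13; leaf-entries=2; first=P7

== RESULT ==
7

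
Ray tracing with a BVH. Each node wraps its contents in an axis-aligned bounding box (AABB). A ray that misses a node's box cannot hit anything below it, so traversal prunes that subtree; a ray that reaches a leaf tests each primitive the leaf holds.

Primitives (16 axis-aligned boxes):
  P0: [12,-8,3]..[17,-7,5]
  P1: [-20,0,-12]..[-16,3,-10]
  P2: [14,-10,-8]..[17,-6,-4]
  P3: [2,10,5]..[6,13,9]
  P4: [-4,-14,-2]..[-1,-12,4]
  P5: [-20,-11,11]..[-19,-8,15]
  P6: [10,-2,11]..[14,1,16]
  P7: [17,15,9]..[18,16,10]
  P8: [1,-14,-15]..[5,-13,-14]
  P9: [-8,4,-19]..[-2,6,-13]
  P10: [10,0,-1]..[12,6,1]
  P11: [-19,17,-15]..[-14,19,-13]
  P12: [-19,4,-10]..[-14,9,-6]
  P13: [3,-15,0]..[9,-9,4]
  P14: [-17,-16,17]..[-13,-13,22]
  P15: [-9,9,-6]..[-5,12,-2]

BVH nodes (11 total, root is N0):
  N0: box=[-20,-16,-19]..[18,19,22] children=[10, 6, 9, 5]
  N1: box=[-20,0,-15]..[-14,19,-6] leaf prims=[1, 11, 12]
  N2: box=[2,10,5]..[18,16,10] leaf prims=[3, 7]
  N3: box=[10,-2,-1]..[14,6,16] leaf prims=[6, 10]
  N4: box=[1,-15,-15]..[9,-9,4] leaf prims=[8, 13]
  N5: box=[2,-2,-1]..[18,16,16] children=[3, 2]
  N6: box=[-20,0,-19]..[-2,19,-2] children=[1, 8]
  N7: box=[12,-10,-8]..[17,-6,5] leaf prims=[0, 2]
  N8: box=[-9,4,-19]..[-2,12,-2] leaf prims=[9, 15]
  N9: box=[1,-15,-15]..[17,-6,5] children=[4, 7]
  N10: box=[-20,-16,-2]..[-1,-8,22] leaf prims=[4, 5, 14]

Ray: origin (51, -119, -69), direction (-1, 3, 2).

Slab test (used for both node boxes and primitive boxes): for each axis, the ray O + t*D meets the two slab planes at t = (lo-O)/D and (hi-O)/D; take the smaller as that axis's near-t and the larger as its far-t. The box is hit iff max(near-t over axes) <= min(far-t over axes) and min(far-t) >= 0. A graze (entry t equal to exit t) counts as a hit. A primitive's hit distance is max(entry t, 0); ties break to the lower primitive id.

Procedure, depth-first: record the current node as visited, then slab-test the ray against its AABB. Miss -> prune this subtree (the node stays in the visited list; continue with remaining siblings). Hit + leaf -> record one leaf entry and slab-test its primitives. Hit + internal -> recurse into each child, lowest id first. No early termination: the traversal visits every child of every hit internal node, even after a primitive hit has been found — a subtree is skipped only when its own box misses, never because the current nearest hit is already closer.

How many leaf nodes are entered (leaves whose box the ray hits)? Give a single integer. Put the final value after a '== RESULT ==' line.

Trace the traversal:
N0 x:[33,71] y:[103/3,46] z:[25,91/2] -> hit [103/3,91/2], descend [5, 6, 9, 10]
  N5 x:[33,49] y:[39,45] z:[34,85/2] -> hit [39,85/2], descend [2, 3]
    N2 x:[33,49] y:[43,45] z:[37,79/2] -> miss, prune
    N3 x:[37,41] y:[39,125/3] z:[34,85/2] -> hit [39,41] leaf, test {P6@t=40, P10(miss)}
  N6 x:[53,71] y:[119/3,46] z:[25,67/2] -> miss, prune
  N9 x:[34,50] y:[104/3,113/3] z:[27,37] -> hit [104/3,37], descend [4, 7]
    N4 x:[42,50] y:[104/3,110/3] z:[27,73/2] -> miss, prune
    N7 x:[34,39] y:[109/3,113/3] z:[61/2,37] -> hit [109/3,37] leaf, test {P0@t=37, P2(miss)}
  N10 x:[52,71] y:[103/3,37] z:[67/2,91/2] -> miss, prune

Visited [0, 5, 2, 3, 6, 9, 4, 7, 10]. Tests: 9 box, 2 leaf. Nearest: P0.

== RESULT ==
2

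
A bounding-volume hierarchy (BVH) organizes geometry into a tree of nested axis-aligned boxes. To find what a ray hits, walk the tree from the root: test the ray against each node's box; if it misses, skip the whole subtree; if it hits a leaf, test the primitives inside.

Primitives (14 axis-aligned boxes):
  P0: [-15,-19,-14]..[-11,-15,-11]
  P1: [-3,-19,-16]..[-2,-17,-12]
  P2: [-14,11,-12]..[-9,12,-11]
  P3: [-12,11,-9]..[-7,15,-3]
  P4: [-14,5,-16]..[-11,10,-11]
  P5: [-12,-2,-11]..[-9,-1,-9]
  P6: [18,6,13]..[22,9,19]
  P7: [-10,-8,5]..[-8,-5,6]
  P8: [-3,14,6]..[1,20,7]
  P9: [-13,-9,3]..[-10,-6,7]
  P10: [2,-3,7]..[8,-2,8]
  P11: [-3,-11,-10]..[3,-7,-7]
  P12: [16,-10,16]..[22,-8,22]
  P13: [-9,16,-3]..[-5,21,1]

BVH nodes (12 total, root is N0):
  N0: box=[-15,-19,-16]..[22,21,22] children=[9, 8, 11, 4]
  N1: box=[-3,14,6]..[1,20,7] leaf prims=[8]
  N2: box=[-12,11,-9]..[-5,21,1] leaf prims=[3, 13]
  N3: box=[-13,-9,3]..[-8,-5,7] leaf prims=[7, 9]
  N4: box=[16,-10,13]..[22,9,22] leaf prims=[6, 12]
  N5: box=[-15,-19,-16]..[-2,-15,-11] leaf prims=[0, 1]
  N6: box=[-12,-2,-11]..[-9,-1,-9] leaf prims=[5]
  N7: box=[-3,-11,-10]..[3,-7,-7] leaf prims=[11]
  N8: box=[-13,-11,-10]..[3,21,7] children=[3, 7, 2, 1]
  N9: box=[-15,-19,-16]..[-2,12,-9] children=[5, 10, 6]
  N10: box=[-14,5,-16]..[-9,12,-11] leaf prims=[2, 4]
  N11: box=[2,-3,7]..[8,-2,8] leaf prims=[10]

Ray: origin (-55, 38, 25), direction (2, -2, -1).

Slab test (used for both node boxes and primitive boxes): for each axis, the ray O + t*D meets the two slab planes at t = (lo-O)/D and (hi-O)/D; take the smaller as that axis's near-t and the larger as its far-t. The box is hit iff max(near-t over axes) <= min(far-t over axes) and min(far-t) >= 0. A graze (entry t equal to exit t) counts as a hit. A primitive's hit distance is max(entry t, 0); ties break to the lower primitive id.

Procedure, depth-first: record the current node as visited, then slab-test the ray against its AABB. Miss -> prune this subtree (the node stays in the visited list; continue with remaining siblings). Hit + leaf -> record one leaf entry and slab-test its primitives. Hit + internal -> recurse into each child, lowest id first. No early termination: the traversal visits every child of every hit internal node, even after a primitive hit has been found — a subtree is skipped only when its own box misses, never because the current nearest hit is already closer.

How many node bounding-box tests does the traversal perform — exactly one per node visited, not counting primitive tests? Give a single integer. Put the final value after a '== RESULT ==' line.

Traverse from the root:
N0 x:[20,77/2] y:[17/2,57/2] z:[3,41] -> hit [20,57/2], descend [4, 8, 9, 11]
  N4 x:[71/2,77/2] y:[29/2,24] z:[3,12] -> miss, prune
  N8 x:[21,29] y:[17/2,49/2] z:[18,35] -> hit [21,49/2], descend [1, 2, 3, 7]
    N1 x:[26,28] y:[9,12] z:[18,19] -> miss, prune
    N2 x:[43/2,25] y:[17/2,27/2] z:[24,34] -> miss, prune
    N3 x:[21,47/2] y:[43/2,47/2] z:[18,22] -> hit [43/2,22] leaf, test {P7(miss), P9@t=22}
    N7 x:[26,29] y:[45/2,49/2] z:[32,35] -> miss, prune
  N9 x:[20,53/2] y:[13,57/2] z:[34,41] -> miss, prune
  N11 x:[57/2,63/2] y:[20,41/2] z:[17,18] -> miss, prune

order=[0, 4, 8, 1, 2, 3, 7, 9, 11]  |boxes|=9  |leaves|=1  hit=P9

== RESULT ==
9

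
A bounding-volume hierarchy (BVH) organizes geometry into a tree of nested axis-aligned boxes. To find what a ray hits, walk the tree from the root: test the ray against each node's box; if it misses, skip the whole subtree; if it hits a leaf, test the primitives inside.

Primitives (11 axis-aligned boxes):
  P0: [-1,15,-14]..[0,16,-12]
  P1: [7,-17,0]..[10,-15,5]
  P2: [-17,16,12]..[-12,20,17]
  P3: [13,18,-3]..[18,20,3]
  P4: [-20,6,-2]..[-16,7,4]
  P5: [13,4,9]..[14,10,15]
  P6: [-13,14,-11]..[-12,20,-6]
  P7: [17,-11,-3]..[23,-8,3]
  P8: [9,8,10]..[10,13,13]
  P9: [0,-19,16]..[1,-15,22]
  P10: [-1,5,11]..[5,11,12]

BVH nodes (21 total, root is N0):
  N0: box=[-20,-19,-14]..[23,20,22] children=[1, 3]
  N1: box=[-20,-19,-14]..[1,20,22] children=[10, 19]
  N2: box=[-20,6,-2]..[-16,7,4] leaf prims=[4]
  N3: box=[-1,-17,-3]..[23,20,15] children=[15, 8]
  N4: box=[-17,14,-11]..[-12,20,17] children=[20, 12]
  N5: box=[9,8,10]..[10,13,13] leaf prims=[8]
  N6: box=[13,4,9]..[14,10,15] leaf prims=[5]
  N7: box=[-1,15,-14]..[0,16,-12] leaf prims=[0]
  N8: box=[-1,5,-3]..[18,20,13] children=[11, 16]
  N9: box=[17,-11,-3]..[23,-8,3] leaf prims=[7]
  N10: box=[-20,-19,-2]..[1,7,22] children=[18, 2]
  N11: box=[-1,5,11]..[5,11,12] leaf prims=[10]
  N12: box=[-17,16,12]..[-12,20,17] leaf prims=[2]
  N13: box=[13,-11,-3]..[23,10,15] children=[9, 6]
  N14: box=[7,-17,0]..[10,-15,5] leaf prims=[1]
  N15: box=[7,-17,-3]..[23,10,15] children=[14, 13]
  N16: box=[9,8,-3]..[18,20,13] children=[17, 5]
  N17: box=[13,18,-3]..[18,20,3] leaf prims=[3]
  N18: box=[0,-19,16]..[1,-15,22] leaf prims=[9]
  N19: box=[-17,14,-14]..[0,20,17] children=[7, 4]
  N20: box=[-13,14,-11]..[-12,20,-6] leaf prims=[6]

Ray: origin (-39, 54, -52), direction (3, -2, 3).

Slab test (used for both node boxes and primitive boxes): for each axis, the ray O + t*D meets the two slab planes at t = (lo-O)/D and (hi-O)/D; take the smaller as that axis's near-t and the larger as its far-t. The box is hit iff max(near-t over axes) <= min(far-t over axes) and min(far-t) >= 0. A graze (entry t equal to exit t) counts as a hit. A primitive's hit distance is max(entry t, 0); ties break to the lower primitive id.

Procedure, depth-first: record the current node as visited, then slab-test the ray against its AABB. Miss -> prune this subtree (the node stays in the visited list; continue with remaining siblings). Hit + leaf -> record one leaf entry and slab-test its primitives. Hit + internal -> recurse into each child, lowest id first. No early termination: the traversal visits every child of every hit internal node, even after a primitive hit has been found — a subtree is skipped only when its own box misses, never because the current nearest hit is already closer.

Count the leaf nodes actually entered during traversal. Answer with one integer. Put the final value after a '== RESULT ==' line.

Trace the traversal:
N0 x:[19/3,62/3] y:[17,73/2] z:[38/3,74/3] -> hit [17,62/3], descend [1, 3]
  N1 x:[19/3,40/3] y:[17,73/2] z:[38/3,74/3] -> miss, prune
  N3 x:[38/3,62/3] y:[17,71/2] z:[49/3,67/3] -> hit [17,62/3], descend [8, 15]
    N8 x:[38/3,19] y:[17,49/2] z:[49/3,65/3] -> hit [17,19], descend [11, 16]
      N11 x:[38/3,44/3] y:[43/2,49/2] z:[21,64/3] -> miss, prune
      N16 x:[16,19] y:[17,23] z:[49/3,65/3] -> hit [17,19], descend [5, 17]
        N5 x:[16,49/3] y:[41/2,23] z:[62/3,65/3] -> miss, prune
        N17 x:[52/3,19] y:[17,18] z:[49/3,55/3] -> hit [52/3,18] leaf, test {P3@t=52/3}
    N15 x:[46/3,62/3] y:[22,71/2] z:[49/3,67/3] -> miss, prune

Visited [0, 1, 3, 8, 11, 16, 5, 17, 15]. Tests: 9 box, 1 leaf. Nearest: P3.

== RESULT ==
1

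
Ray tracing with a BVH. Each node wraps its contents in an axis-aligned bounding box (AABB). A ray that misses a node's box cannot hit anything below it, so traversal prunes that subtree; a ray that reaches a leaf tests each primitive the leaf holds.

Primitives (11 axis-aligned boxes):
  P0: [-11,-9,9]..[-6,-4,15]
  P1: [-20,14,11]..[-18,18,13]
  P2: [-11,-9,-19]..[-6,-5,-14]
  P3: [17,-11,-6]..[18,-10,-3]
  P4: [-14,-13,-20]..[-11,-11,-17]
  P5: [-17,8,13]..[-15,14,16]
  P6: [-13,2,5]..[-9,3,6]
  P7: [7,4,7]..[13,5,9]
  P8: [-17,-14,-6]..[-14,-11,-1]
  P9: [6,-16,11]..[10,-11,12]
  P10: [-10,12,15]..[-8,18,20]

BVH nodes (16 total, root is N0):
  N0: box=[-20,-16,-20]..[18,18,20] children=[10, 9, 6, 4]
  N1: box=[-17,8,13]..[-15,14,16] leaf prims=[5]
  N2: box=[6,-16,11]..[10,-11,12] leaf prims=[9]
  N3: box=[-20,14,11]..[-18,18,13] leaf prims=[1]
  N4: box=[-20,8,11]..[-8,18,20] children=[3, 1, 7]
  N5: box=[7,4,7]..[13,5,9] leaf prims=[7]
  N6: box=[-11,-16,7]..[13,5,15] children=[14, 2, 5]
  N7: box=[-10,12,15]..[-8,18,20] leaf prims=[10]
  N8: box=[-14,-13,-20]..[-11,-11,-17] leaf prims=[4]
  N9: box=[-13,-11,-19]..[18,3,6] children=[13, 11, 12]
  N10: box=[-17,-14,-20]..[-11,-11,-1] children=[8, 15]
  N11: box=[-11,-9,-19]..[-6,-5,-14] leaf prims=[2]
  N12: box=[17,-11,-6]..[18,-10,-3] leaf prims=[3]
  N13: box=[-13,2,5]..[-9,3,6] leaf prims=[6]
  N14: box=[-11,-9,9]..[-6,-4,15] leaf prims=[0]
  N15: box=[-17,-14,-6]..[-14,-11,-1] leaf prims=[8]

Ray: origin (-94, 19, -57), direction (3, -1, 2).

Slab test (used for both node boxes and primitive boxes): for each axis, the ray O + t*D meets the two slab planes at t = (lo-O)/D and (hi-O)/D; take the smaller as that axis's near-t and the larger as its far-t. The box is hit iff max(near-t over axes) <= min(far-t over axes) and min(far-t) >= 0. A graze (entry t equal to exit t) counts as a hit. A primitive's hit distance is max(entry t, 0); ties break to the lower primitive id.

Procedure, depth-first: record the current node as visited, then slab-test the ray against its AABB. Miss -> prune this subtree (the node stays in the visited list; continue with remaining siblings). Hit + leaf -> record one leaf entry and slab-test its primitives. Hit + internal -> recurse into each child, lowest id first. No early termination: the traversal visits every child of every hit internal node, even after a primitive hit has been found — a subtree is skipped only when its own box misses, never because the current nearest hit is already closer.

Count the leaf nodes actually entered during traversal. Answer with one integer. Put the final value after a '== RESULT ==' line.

Traverse from the root:
N0 x:[74/3,112/3] y:[1,35] z:[37/2,77/2] -> hit [74/3,35], descend [4, 6, 9, 10]
  N4 x:[74/3,86/3] y:[1,11] z:[34,77/2] -> miss, prune
  N6 x:[83/3,107/3] y:[14,35] z:[32,36] -> hit [32,35], descend [2, 5, 14]
    N2 x:[100/3,104/3] y:[30,35] z:[34,69/2] -> hit [34,69/2] leaf, test {P9@t=34}
    N5 x:[101/3,107/3] y:[14,15] z:[32,33] -> miss, prune
    N14 x:[83/3,88/3] y:[23,28] z:[33,36] -> miss, prune
  N9 x:[27,112/3] y:[16,30] z:[19,63/2] -> hit [27,30], descend [11, 12, 13]
    N11 x:[83/3,88/3] y:[24,28] z:[19,43/2] -> miss, prune
    N12 x:[37,112/3] y:[29,30] z:[51/2,27] -> miss, prune
    N13 x:[27,85/3] y:[16,17] z:[31,63/2] -> miss, prune
  N10 x:[77/3,83/3] y:[30,33] z:[37/2,28] -> miss, prune

Visited [0, 4, 6, 2, 5, 14, 9, 11, 12, 13, 10]. Tests: 11 box, 1 leaf. Nearest: P9.

== RESULT ==
1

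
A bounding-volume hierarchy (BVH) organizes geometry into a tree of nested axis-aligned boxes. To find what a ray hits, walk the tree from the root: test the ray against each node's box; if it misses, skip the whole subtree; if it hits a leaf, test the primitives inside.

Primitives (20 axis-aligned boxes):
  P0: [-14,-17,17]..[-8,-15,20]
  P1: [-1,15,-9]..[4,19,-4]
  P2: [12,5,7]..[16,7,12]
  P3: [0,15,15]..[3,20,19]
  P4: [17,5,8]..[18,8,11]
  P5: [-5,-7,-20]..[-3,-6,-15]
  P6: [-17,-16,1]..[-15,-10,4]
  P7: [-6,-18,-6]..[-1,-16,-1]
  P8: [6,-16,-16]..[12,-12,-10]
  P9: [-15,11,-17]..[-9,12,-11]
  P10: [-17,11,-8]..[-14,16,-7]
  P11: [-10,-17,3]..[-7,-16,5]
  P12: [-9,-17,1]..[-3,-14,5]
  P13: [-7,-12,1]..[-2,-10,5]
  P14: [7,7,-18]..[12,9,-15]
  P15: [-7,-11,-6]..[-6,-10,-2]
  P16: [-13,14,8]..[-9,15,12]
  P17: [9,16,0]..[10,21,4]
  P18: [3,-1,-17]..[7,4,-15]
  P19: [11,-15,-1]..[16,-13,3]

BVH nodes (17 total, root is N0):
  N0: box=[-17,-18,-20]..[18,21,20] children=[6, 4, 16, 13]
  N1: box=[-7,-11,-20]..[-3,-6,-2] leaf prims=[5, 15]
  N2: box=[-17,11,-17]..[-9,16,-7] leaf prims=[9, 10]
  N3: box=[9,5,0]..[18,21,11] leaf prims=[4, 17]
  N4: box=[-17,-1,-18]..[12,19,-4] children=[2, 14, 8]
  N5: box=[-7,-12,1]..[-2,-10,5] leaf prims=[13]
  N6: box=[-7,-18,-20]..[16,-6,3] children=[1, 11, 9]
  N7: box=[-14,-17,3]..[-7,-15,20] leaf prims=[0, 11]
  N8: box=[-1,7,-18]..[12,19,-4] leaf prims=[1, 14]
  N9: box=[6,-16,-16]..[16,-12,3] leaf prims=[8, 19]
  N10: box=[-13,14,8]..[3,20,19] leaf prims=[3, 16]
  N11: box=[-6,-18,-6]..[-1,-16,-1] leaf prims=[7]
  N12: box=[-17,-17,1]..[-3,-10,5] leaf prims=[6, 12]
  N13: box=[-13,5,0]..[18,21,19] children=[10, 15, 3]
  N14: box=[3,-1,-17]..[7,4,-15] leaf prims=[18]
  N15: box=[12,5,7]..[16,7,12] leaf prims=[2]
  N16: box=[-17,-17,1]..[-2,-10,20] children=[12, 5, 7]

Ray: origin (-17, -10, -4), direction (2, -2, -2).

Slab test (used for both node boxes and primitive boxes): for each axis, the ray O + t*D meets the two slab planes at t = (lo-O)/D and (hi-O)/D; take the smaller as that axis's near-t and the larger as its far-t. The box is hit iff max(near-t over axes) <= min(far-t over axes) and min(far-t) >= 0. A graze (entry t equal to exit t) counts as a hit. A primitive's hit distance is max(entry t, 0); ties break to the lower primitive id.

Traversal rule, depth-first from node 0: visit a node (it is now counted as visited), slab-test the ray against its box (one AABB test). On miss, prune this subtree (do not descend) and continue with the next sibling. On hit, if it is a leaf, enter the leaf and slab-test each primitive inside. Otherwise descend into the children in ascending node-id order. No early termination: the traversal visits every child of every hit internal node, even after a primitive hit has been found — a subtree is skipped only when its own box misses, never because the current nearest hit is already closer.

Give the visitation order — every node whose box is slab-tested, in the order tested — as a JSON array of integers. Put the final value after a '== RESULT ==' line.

Walk:
N0 x:[0,35/2] y:[-31/2,4] z:[-12,8] -> hit [0,4], descend [4, 6, 13, 16]
  N4 x:[0,29/2] y:[-29/2,-9/2] z:[0,7] -> miss, prune
  N6 x:[5,33/2] y:[-2,4] z:[-7/2,8] -> miss, prune
  N13 x:[2,35/2] y:[-31/2,-15/2] z:[-23/2,-2] -> miss, prune
  N16 x:[0,15/2] y:[0,7/2] z:[-12,-5/2] -> miss, prune

5 AABB tests over nodes [0, 4, 6, 13, 16]; 0 leaves entered; closest miss.

== RESULT ==
[0, 4, 6, 13, 16]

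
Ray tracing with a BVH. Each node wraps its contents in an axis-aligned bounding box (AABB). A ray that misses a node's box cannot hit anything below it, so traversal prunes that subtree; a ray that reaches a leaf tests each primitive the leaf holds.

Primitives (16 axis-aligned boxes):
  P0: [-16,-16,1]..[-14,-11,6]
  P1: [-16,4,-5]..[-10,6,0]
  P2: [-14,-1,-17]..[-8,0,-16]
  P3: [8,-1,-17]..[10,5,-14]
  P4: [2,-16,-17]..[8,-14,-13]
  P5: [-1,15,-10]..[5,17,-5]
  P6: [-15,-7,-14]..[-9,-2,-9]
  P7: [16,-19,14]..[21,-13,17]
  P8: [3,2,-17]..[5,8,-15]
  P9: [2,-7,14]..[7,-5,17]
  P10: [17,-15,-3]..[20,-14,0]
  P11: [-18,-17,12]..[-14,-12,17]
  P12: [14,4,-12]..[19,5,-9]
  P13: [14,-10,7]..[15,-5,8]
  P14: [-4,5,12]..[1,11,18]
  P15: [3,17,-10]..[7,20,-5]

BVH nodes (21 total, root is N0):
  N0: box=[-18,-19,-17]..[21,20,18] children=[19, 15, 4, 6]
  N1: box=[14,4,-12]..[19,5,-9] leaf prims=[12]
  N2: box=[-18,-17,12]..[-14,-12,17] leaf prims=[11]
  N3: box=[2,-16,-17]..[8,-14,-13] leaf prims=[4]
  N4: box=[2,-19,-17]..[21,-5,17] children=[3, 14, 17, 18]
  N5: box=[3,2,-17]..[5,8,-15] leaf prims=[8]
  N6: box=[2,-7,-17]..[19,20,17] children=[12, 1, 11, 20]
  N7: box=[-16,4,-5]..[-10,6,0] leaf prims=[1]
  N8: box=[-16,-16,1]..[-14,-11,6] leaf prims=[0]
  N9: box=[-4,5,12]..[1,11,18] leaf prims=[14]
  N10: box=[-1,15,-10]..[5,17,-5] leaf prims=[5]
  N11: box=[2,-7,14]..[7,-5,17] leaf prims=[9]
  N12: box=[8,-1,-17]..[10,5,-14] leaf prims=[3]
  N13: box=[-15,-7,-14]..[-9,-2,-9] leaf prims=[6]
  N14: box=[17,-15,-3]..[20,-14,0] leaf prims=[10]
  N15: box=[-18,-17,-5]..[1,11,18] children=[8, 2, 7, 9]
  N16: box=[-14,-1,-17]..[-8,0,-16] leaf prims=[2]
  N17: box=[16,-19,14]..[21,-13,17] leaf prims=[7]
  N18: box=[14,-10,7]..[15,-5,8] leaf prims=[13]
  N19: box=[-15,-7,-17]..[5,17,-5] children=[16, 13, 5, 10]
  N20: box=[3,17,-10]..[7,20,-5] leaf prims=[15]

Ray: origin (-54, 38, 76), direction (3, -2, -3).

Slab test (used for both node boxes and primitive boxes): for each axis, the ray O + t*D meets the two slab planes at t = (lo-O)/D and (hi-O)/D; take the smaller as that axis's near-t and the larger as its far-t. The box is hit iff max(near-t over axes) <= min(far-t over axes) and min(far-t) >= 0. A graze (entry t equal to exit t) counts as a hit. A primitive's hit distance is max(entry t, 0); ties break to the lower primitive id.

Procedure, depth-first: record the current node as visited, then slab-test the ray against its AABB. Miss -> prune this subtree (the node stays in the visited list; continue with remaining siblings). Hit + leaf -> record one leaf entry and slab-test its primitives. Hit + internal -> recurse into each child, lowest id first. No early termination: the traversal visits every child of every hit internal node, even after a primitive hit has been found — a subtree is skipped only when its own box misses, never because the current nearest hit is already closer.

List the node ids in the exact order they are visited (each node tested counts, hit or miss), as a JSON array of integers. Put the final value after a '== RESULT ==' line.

Walk:
N0 x:[12,25] y:[9,57/2] z:[58/3,31] -> hit [58/3,25], descend [4, 6, 15, 19]
  N4 x:[56/3,25] y:[43/2,57/2] z:[59/3,31] -> hit [43/2,25], descend [3, 14, 17, 18]
    N3 x:[56/3,62/3] y:[26,27] z:[89/3,31] -> miss, prune
    N14 x:[71/3,74/3] y:[26,53/2] z:[76/3,79/3] -> miss, prune
    N17 x:[70/3,25] y:[51/2,57/2] z:[59/3,62/3] -> miss, prune
    N18 x:[68/3,23] y:[43/2,24] z:[68/3,23] -> hit [68/3,23] leaf, test {P13@t=68/3}
  N6 x:[56/3,73/3] y:[9,45/2] z:[59/3,31] -> hit [59/3,45/2], descend [1, 11, 12, 20]
    N1 x:[68/3,73/3] y:[33/2,17] z:[85/3,88/3] -> miss, prune
    N11 x:[56/3,61/3] y:[43/2,45/2] z:[59/3,62/3] -> miss, prune
    N12 x:[62/3,64/3] y:[33/2,39/2] z:[30,31] -> miss, prune
    N20 x:[19,61/3] y:[9,21/2] z:[27,86/3] -> miss, prune
  N15 x:[12,55/3] y:[27/2,55/2] z:[58/3,27] -> miss, prune
  N19 x:[13,59/3] y:[21/2,45/2] z:[27,31] -> miss, prune

13 AABB tests over nodes [0, 4, 3, 14, 17, 18, 6, 1, 11, 12, 20, 15, 19]; 1 leaf entered; closest P13.

== RESULT ==
[0, 4, 3, 14, 17, 18, 6, 1, 11, 12, 20, 15, 19]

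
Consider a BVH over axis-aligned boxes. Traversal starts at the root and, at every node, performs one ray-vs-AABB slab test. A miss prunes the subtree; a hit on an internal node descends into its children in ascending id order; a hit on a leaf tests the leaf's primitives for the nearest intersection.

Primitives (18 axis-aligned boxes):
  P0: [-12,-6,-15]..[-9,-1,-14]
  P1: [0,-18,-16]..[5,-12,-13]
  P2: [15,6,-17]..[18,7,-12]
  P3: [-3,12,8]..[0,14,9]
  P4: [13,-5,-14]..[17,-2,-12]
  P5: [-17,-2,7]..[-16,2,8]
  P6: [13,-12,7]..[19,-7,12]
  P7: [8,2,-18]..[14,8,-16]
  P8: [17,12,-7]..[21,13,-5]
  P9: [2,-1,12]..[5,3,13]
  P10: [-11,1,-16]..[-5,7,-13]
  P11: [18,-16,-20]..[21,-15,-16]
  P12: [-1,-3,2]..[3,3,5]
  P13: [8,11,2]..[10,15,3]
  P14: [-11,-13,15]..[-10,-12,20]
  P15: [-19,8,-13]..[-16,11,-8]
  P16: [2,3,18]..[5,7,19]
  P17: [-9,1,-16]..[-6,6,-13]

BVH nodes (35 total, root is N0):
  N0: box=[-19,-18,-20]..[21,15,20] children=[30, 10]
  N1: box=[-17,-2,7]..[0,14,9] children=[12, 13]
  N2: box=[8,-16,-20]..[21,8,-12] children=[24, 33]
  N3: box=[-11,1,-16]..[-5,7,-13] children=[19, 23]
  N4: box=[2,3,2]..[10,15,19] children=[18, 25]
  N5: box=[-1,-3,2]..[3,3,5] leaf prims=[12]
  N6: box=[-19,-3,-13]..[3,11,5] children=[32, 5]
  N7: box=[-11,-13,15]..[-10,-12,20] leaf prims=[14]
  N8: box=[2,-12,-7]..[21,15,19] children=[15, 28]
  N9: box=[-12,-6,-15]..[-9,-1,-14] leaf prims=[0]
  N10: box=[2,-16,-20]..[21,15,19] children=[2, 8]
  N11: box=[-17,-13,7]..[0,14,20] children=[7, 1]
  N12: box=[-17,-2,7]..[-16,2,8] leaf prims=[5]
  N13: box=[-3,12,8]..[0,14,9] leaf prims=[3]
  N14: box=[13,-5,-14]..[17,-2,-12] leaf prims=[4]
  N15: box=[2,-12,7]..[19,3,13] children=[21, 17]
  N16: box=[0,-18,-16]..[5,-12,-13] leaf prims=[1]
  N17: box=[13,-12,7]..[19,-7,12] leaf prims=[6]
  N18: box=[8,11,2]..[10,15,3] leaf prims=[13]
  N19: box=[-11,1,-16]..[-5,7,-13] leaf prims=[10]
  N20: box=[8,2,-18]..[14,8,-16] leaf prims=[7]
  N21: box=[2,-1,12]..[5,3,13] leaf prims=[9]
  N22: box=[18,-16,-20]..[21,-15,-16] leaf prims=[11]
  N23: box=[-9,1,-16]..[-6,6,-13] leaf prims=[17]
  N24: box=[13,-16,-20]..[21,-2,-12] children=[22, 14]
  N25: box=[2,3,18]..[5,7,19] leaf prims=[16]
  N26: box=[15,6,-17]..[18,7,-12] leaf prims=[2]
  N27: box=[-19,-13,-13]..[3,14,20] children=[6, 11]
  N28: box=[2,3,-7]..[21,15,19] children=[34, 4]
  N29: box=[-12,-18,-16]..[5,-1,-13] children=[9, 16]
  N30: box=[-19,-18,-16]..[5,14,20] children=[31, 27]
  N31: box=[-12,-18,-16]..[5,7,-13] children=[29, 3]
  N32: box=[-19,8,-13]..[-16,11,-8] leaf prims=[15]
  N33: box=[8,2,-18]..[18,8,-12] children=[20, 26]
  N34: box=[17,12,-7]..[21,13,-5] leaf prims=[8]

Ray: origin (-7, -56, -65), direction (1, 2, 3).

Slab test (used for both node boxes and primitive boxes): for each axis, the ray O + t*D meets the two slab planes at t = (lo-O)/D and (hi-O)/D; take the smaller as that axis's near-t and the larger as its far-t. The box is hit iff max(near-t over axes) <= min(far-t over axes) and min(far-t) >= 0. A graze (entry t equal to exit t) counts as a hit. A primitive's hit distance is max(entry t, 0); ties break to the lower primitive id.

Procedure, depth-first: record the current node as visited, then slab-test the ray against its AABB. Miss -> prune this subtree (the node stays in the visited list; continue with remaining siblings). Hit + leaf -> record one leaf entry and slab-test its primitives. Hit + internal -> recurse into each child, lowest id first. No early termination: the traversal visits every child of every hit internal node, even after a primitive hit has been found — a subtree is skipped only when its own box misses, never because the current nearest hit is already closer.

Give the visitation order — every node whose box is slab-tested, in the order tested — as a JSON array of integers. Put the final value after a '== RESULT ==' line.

Traverse from the root:
N0 x:[-12,28] y:[19,71/2] z:[15,85/3] -> hit [19,28], descend [10, 30]
  N10 x:[9,28] y:[20,71/2] z:[15,28] -> hit [20,28], descend [2, 8]
    N2 x:[15,28] y:[20,32] z:[15,53/3] -> miss, prune
    N8 x:[9,28] y:[22,71/2] z:[58/3,28] -> hit [22,28], descend [15, 28]
      N15 x:[9,26] y:[22,59/2] z:[24,26] -> hit [24,26], descend [17, 21]
        N17 x:[20,26] y:[22,49/2] z:[24,77/3] -> hit [24,49/2] leaf, test {P6@t=24}
        N21 x:[9,12] y:[55/2,59/2] z:[77/3,26] -> miss, prune
      N28 x:[9,28] y:[59/2,71/2] z:[58/3,28] -> miss, prune
  N30 x:[-12,12] y:[19,35] z:[49/3,85/3] -> miss, prune

9 AABB tests over nodes [0, 10, 2, 8, 15, 17, 21, 28, 30]; 1 leaf entered; closest P6.

== RESULT ==
[0, 10, 2, 8, 15, 17, 21, 28, 30]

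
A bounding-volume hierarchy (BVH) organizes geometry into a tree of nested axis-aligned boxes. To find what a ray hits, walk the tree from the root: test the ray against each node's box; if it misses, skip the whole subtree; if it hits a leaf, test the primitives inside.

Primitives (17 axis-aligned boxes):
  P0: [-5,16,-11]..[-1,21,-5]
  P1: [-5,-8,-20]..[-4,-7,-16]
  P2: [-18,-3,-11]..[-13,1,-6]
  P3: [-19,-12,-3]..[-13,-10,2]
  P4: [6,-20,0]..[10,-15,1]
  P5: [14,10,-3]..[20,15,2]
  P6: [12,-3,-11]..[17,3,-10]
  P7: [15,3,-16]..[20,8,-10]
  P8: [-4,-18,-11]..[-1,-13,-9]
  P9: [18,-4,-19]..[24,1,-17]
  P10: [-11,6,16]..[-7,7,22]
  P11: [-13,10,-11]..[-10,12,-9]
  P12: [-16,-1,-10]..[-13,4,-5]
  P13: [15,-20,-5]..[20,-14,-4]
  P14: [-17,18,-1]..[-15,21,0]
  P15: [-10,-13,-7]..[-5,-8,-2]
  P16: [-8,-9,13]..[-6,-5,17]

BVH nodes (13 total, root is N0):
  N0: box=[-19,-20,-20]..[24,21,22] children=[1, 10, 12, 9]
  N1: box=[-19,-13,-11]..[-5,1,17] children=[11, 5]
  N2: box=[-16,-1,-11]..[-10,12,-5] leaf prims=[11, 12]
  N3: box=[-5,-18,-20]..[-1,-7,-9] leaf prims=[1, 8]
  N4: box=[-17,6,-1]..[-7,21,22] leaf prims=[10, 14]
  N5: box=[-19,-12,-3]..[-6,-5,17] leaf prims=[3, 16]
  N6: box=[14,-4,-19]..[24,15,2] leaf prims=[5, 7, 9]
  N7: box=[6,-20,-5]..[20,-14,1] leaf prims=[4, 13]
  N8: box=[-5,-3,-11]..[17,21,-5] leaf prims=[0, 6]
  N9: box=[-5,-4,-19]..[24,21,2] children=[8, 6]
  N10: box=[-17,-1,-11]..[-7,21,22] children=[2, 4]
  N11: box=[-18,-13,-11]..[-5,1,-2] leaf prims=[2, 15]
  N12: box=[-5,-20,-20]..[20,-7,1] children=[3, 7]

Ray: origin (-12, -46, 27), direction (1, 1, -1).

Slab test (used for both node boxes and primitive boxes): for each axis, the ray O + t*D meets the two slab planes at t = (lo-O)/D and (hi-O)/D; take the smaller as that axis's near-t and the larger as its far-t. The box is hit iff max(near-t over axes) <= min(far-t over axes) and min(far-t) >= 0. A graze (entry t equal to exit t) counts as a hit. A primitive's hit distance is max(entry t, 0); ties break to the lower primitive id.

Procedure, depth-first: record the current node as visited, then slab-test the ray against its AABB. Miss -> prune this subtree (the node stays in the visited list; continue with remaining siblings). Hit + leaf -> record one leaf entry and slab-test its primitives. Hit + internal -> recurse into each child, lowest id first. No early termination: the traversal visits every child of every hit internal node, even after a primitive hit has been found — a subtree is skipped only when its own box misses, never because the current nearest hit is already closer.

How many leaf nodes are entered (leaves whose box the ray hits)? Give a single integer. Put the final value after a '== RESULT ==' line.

Traverse from the root:
N0 x:[-7,36] y:[26,67] z:[5,47] -> hit [26,36], descend [1, 9, 10, 12]
  N1 x:[-7,7] y:[33,47] z:[10,38] -> miss, prune
  N9 x:[7,36] y:[42,67] z:[25,46] -> miss, prune
  N10 x:[-5,5] y:[45,67] z:[5,38] -> miss, prune
  N12 x:[7,32] y:[26,39] z:[26,47] -> hit [26,32], descend [3, 7]
    N3 x:[7,11] y:[28,39] z:[36,47] -> miss, prune
    N7 x:[18,32] y:[26,32] z:[26,32] -> hit [26,32] leaf, test {P4(miss), P13@t=31}

order=[0, 1, 9, 10, 12, 3, 7]  |boxes|=7  |leaves|=1  hit=P13

== RESULT ==
1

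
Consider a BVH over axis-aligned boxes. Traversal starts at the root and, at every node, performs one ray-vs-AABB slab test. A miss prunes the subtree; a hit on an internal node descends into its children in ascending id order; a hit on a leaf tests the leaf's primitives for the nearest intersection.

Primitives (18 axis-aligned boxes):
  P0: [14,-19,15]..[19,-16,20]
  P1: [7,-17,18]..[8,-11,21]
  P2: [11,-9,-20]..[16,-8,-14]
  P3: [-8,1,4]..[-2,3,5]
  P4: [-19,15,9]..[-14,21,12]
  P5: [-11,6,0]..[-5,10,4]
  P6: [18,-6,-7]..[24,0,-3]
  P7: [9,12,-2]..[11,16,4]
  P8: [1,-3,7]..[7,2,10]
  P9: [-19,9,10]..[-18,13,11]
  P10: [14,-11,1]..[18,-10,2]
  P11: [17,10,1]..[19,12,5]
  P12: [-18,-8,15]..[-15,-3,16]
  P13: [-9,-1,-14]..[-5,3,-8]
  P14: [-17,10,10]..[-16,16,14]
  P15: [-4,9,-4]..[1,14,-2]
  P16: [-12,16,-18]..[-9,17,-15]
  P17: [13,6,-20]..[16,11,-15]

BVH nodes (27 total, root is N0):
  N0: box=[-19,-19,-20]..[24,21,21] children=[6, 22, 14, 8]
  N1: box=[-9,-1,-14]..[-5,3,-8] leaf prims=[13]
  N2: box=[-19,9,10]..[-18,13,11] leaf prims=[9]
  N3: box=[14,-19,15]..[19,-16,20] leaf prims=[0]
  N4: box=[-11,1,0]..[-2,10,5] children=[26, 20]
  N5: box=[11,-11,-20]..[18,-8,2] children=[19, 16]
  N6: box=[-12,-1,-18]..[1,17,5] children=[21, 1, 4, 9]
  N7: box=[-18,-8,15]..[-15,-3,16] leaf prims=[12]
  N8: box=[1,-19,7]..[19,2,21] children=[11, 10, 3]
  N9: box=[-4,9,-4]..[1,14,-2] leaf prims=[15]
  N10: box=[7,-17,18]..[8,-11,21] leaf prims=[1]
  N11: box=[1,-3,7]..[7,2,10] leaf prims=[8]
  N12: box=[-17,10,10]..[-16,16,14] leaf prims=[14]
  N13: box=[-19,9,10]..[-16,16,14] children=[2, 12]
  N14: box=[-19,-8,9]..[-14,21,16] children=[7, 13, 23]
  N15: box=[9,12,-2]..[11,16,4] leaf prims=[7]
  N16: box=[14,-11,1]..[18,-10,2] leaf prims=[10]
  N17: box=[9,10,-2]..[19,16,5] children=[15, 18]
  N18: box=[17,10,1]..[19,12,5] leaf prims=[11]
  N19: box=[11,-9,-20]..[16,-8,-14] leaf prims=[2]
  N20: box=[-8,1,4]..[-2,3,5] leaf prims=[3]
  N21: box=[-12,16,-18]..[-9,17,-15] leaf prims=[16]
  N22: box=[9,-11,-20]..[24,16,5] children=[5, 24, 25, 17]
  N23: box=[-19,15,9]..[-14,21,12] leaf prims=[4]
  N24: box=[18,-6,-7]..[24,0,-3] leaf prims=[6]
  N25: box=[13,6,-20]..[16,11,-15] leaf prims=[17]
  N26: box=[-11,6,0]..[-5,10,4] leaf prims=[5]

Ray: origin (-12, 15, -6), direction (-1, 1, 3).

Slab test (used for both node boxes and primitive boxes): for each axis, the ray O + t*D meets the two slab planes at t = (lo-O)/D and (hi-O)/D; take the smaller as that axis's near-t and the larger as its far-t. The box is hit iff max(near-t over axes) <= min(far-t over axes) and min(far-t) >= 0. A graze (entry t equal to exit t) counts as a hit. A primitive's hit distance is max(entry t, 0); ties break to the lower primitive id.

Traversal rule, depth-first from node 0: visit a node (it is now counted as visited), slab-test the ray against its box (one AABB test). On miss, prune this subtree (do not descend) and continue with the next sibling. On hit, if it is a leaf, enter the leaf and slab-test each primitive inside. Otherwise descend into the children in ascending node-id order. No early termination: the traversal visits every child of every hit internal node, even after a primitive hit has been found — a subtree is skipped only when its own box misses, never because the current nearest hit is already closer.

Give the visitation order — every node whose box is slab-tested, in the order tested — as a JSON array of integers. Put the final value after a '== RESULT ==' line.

Walk:
N0 x:[-36,7] y:[-34,6] z:[-14/3,9] -> hit [-14/3,6], descend [6, 8, 14, 22]
  N6 x:[-13,0] y:[-16,2] z:[-4,11/3] -> hit [-4,0], descend [1, 4, 9, 21]
    N1 x:[-7,-3] y:[-16,-12] z:[-8/3,-2/3] -> miss, prune
    N4 x:[-10,-1] y:[-14,-5] z:[2,11/3] -> miss, prune
    N9 x:[-13,-8] y:[-6,-1] z:[2/3,4/3] -> miss, prune
    N21 x:[-3,0] y:[1,2] z:[-4,-3] -> miss, prune
  N8 x:[-31,-13] y:[-34,-13] z:[13/3,9] -> miss, prune
  N14 x:[2,7] y:[-23,6] z:[5,22/3] -> hit [5,6], descend [7, 13, 23]
    N7 x:[3,6] y:[-23,-18] z:[7,22/3] -> miss, prune
    N13 x:[4,7] y:[-6,1] z:[16/3,20/3] -> miss, prune
    N23 x:[2,7] y:[0,6] z:[5,6] -> hit [5,6] leaf, test {P4@t=5}
  N22 x:[-36,-21] y:[-26,1] z:[-14/3,11/3] -> miss, prune

Summary -> nodes [0, 6, 1, 4, 9, 21, 8, 14, 7, 13, 23, 22]; box-tests=12; leaf-entries=1; first=P4

== RESULT ==
[0, 6, 1, 4, 9, 21, 8, 14, 7, 13, 23, 22]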